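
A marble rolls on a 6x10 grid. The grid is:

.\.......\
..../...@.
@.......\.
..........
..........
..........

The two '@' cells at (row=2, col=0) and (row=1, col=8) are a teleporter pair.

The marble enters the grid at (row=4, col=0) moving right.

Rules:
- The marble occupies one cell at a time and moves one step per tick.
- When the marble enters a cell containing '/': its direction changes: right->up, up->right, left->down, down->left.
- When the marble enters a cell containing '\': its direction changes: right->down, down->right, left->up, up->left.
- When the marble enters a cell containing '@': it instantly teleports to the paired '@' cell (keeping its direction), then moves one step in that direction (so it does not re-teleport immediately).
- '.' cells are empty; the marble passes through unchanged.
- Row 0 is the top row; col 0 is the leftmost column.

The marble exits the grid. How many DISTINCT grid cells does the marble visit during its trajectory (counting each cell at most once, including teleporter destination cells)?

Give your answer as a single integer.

Step 1: enter (4,0), '.' pass, move right to (4,1)
Step 2: enter (4,1), '.' pass, move right to (4,2)
Step 3: enter (4,2), '.' pass, move right to (4,3)
Step 4: enter (4,3), '.' pass, move right to (4,4)
Step 5: enter (4,4), '.' pass, move right to (4,5)
Step 6: enter (4,5), '.' pass, move right to (4,6)
Step 7: enter (4,6), '.' pass, move right to (4,7)
Step 8: enter (4,7), '.' pass, move right to (4,8)
Step 9: enter (4,8), '.' pass, move right to (4,9)
Step 10: enter (4,9), '.' pass, move right to (4,10)
Step 11: at (4,10) — EXIT via right edge, pos 4
Distinct cells visited: 10 (path length 10)

Answer: 10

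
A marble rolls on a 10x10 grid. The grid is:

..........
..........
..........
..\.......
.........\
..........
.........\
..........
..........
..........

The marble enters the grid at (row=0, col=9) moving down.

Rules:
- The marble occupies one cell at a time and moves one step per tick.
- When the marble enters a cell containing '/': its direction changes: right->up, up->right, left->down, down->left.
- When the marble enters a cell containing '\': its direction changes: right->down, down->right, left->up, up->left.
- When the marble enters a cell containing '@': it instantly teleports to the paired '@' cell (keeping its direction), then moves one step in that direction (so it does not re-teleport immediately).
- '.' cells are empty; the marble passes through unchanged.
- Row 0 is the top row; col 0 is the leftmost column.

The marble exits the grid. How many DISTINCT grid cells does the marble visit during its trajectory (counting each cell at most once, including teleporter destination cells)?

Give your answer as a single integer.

Answer: 5

Derivation:
Step 1: enter (0,9), '.' pass, move down to (1,9)
Step 2: enter (1,9), '.' pass, move down to (2,9)
Step 3: enter (2,9), '.' pass, move down to (3,9)
Step 4: enter (3,9), '.' pass, move down to (4,9)
Step 5: enter (4,9), '\' deflects down->right, move right to (4,10)
Step 6: at (4,10) — EXIT via right edge, pos 4
Distinct cells visited: 5 (path length 5)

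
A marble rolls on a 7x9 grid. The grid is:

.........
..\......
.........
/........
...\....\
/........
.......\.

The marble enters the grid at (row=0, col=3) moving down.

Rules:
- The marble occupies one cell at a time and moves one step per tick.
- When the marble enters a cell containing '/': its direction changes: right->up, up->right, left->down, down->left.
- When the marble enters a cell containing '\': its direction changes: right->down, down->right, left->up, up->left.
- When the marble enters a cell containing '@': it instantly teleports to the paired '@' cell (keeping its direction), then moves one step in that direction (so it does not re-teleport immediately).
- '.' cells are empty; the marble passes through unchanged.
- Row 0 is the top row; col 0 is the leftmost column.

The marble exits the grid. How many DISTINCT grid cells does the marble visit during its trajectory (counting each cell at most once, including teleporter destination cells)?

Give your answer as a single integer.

Answer: 12

Derivation:
Step 1: enter (0,3), '.' pass, move down to (1,3)
Step 2: enter (1,3), '.' pass, move down to (2,3)
Step 3: enter (2,3), '.' pass, move down to (3,3)
Step 4: enter (3,3), '.' pass, move down to (4,3)
Step 5: enter (4,3), '\' deflects down->right, move right to (4,4)
Step 6: enter (4,4), '.' pass, move right to (4,5)
Step 7: enter (4,5), '.' pass, move right to (4,6)
Step 8: enter (4,6), '.' pass, move right to (4,7)
Step 9: enter (4,7), '.' pass, move right to (4,8)
Step 10: enter (4,8), '\' deflects right->down, move down to (5,8)
Step 11: enter (5,8), '.' pass, move down to (6,8)
Step 12: enter (6,8), '.' pass, move down to (7,8)
Step 13: at (7,8) — EXIT via bottom edge, pos 8
Distinct cells visited: 12 (path length 12)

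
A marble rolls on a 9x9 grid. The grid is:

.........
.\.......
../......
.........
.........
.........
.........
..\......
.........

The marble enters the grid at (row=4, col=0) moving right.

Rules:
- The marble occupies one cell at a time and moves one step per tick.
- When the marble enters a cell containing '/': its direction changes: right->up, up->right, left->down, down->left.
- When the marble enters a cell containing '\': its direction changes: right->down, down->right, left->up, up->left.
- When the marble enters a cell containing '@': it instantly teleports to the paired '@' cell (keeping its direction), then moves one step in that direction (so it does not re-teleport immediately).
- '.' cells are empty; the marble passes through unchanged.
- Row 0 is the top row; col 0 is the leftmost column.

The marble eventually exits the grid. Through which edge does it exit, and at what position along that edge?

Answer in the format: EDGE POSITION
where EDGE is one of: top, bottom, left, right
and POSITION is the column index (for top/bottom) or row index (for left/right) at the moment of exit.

Step 1: enter (4,0), '.' pass, move right to (4,1)
Step 2: enter (4,1), '.' pass, move right to (4,2)
Step 3: enter (4,2), '.' pass, move right to (4,3)
Step 4: enter (4,3), '.' pass, move right to (4,4)
Step 5: enter (4,4), '.' pass, move right to (4,5)
Step 6: enter (4,5), '.' pass, move right to (4,6)
Step 7: enter (4,6), '.' pass, move right to (4,7)
Step 8: enter (4,7), '.' pass, move right to (4,8)
Step 9: enter (4,8), '.' pass, move right to (4,9)
Step 10: at (4,9) — EXIT via right edge, pos 4

Answer: right 4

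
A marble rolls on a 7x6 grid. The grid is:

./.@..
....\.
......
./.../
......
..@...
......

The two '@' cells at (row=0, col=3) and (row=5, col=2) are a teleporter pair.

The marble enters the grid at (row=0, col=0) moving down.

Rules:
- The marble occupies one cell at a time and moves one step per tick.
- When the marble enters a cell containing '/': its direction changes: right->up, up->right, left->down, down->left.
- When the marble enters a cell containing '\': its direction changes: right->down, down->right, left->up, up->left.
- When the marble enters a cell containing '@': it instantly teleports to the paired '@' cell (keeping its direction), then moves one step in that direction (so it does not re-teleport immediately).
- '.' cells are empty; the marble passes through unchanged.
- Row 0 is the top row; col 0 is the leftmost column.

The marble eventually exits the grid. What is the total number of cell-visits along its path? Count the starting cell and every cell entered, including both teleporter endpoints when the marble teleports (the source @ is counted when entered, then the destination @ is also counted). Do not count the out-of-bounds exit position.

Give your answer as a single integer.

Answer: 7

Derivation:
Step 1: enter (0,0), '.' pass, move down to (1,0)
Step 2: enter (1,0), '.' pass, move down to (2,0)
Step 3: enter (2,0), '.' pass, move down to (3,0)
Step 4: enter (3,0), '.' pass, move down to (4,0)
Step 5: enter (4,0), '.' pass, move down to (5,0)
Step 6: enter (5,0), '.' pass, move down to (6,0)
Step 7: enter (6,0), '.' pass, move down to (7,0)
Step 8: at (7,0) — EXIT via bottom edge, pos 0
Path length (cell visits): 7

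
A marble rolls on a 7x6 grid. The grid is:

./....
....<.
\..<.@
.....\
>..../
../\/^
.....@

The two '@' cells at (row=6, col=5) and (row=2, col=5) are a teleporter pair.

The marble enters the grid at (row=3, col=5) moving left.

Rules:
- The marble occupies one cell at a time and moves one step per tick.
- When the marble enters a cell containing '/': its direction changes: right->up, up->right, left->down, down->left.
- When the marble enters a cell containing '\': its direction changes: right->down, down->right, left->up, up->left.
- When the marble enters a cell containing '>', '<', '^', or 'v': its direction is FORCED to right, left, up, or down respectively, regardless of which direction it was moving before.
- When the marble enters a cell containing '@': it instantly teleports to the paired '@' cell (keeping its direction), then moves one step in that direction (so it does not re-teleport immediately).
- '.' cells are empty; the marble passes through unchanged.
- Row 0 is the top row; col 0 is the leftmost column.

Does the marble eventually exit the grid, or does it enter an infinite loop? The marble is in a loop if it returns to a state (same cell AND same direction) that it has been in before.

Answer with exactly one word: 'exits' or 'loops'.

Step 1: enter (3,5), '\' deflects left->up, move up to (2,5)
Step 2: enter (2,5), '@' teleport (2,5)->(6,5), also enter (6,5), move up to (5,5)
Step 3: enter (5,5), '^' forces up->up, move up to (4,5)
Step 4: enter (4,5), '/' deflects up->right, move right to (4,6)
Step 5: at (4,6) — EXIT via right edge, pos 4

Answer: exits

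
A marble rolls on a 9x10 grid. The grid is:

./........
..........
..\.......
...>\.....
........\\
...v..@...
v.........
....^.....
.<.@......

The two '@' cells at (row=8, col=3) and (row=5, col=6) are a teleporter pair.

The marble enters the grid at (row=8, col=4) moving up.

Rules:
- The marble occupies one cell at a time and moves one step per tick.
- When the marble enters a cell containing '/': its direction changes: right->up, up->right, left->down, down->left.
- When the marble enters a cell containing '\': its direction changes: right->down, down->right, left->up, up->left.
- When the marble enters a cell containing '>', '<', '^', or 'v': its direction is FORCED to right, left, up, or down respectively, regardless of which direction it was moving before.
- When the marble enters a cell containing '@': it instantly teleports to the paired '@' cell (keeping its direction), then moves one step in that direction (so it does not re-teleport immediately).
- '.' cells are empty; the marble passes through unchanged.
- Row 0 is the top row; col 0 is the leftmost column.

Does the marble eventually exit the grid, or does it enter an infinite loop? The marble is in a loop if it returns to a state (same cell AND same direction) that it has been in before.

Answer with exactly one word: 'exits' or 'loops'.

Step 1: enter (8,4), '.' pass, move up to (7,4)
Step 2: enter (7,4), '^' forces up->up, move up to (6,4)
Step 3: enter (6,4), '.' pass, move up to (5,4)
Step 4: enter (5,4), '.' pass, move up to (4,4)
Step 5: enter (4,4), '.' pass, move up to (3,4)
Step 6: enter (3,4), '\' deflects up->left, move left to (3,3)
Step 7: enter (3,3), '>' forces left->right, move right to (3,4)
Step 8: enter (3,4), '\' deflects right->down, move down to (4,4)
Step 9: enter (4,4), '.' pass, move down to (5,4)
Step 10: enter (5,4), '.' pass, move down to (6,4)
Step 11: enter (6,4), '.' pass, move down to (7,4)
Step 12: enter (7,4), '^' forces down->up, move up to (6,4)
Step 13: at (6,4) dir=up — LOOP DETECTED (seen before)

Answer: loops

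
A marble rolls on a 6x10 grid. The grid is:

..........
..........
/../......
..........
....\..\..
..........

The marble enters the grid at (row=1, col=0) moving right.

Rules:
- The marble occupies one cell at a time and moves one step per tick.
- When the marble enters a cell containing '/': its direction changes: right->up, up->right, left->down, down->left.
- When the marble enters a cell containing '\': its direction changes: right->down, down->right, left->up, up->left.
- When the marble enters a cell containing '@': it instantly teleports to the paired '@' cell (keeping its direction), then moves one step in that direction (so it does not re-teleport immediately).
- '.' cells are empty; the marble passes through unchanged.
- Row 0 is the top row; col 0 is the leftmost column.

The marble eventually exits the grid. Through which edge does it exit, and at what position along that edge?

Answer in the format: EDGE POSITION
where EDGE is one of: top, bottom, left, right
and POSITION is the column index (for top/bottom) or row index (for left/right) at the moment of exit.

Answer: right 1

Derivation:
Step 1: enter (1,0), '.' pass, move right to (1,1)
Step 2: enter (1,1), '.' pass, move right to (1,2)
Step 3: enter (1,2), '.' pass, move right to (1,3)
Step 4: enter (1,3), '.' pass, move right to (1,4)
Step 5: enter (1,4), '.' pass, move right to (1,5)
Step 6: enter (1,5), '.' pass, move right to (1,6)
Step 7: enter (1,6), '.' pass, move right to (1,7)
Step 8: enter (1,7), '.' pass, move right to (1,8)
Step 9: enter (1,8), '.' pass, move right to (1,9)
Step 10: enter (1,9), '.' pass, move right to (1,10)
Step 11: at (1,10) — EXIT via right edge, pos 1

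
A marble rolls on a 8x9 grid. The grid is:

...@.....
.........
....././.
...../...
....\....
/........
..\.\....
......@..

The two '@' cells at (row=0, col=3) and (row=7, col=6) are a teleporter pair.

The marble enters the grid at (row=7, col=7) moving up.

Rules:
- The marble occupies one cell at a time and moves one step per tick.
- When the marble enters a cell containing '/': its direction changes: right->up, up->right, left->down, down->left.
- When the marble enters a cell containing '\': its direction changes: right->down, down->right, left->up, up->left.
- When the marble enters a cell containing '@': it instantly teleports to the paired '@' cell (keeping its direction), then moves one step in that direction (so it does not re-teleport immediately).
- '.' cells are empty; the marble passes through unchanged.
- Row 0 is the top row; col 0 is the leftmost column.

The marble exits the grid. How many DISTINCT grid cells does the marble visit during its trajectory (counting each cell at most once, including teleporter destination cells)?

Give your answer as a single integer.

Answer: 7

Derivation:
Step 1: enter (7,7), '.' pass, move up to (6,7)
Step 2: enter (6,7), '.' pass, move up to (5,7)
Step 3: enter (5,7), '.' pass, move up to (4,7)
Step 4: enter (4,7), '.' pass, move up to (3,7)
Step 5: enter (3,7), '.' pass, move up to (2,7)
Step 6: enter (2,7), '/' deflects up->right, move right to (2,8)
Step 7: enter (2,8), '.' pass, move right to (2,9)
Step 8: at (2,9) — EXIT via right edge, pos 2
Distinct cells visited: 7 (path length 7)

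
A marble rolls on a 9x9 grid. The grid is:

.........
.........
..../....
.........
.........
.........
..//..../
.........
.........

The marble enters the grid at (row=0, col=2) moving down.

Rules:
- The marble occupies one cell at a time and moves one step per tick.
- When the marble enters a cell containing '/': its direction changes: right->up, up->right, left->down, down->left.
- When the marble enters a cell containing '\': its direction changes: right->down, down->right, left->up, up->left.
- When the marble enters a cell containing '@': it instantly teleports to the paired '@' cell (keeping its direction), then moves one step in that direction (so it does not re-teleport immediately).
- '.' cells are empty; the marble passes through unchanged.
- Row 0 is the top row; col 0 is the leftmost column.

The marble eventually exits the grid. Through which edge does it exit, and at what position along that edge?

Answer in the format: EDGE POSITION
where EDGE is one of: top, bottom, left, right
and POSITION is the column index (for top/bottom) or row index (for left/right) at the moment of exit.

Answer: left 6

Derivation:
Step 1: enter (0,2), '.' pass, move down to (1,2)
Step 2: enter (1,2), '.' pass, move down to (2,2)
Step 3: enter (2,2), '.' pass, move down to (3,2)
Step 4: enter (3,2), '.' pass, move down to (4,2)
Step 5: enter (4,2), '.' pass, move down to (5,2)
Step 6: enter (5,2), '.' pass, move down to (6,2)
Step 7: enter (6,2), '/' deflects down->left, move left to (6,1)
Step 8: enter (6,1), '.' pass, move left to (6,0)
Step 9: enter (6,0), '.' pass, move left to (6,-1)
Step 10: at (6,-1) — EXIT via left edge, pos 6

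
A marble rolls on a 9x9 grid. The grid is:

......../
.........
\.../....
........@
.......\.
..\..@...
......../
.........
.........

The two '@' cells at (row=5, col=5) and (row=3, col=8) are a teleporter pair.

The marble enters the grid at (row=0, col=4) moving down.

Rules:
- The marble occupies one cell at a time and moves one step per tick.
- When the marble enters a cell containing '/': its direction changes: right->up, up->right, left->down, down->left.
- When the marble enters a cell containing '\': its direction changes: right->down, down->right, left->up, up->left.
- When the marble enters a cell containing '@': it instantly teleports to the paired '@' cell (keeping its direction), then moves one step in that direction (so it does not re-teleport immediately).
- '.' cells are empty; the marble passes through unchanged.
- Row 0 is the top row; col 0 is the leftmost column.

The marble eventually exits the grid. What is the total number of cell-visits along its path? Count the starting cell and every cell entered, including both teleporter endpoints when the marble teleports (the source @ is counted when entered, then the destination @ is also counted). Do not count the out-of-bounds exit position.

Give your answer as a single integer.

Answer: 9

Derivation:
Step 1: enter (0,4), '.' pass, move down to (1,4)
Step 2: enter (1,4), '.' pass, move down to (2,4)
Step 3: enter (2,4), '/' deflects down->left, move left to (2,3)
Step 4: enter (2,3), '.' pass, move left to (2,2)
Step 5: enter (2,2), '.' pass, move left to (2,1)
Step 6: enter (2,1), '.' pass, move left to (2,0)
Step 7: enter (2,0), '\' deflects left->up, move up to (1,0)
Step 8: enter (1,0), '.' pass, move up to (0,0)
Step 9: enter (0,0), '.' pass, move up to (-1,0)
Step 10: at (-1,0) — EXIT via top edge, pos 0
Path length (cell visits): 9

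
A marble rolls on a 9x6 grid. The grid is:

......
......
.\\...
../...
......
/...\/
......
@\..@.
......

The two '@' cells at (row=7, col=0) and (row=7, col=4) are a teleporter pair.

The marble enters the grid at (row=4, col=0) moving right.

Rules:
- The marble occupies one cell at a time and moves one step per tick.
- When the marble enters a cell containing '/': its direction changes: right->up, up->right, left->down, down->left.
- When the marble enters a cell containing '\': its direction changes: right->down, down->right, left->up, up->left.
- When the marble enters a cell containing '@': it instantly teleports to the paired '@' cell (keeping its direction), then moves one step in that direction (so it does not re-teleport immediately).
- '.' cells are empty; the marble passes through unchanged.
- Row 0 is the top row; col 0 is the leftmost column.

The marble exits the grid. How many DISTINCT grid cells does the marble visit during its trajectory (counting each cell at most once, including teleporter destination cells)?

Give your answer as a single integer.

Step 1: enter (4,0), '.' pass, move right to (4,1)
Step 2: enter (4,1), '.' pass, move right to (4,2)
Step 3: enter (4,2), '.' pass, move right to (4,3)
Step 4: enter (4,3), '.' pass, move right to (4,4)
Step 5: enter (4,4), '.' pass, move right to (4,5)
Step 6: enter (4,5), '.' pass, move right to (4,6)
Step 7: at (4,6) — EXIT via right edge, pos 4
Distinct cells visited: 6 (path length 6)

Answer: 6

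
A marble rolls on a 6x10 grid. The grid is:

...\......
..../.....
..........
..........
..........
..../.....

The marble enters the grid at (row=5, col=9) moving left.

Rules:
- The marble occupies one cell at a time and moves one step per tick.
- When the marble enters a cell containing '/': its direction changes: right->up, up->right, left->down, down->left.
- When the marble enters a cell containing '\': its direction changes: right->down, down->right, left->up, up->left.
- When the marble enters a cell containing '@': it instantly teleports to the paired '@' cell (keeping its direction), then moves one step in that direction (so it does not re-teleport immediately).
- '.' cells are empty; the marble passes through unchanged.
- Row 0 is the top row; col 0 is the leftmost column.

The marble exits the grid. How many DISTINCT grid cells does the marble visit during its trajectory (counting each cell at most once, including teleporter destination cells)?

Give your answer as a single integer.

Answer: 6

Derivation:
Step 1: enter (5,9), '.' pass, move left to (5,8)
Step 2: enter (5,8), '.' pass, move left to (5,7)
Step 3: enter (5,7), '.' pass, move left to (5,6)
Step 4: enter (5,6), '.' pass, move left to (5,5)
Step 5: enter (5,5), '.' pass, move left to (5,4)
Step 6: enter (5,4), '/' deflects left->down, move down to (6,4)
Step 7: at (6,4) — EXIT via bottom edge, pos 4
Distinct cells visited: 6 (path length 6)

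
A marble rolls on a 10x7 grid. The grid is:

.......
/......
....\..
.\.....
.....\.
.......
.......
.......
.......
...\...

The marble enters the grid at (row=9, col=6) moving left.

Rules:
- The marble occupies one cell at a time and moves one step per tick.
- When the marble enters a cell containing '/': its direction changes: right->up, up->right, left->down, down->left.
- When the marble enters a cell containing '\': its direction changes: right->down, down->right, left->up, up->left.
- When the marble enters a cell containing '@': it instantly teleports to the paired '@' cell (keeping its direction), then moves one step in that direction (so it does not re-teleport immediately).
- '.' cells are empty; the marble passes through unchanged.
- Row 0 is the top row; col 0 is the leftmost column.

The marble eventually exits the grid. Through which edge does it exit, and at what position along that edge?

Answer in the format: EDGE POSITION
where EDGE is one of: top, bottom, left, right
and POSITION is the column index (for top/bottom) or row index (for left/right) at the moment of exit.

Step 1: enter (9,6), '.' pass, move left to (9,5)
Step 2: enter (9,5), '.' pass, move left to (9,4)
Step 3: enter (9,4), '.' pass, move left to (9,3)
Step 4: enter (9,3), '\' deflects left->up, move up to (8,3)
Step 5: enter (8,3), '.' pass, move up to (7,3)
Step 6: enter (7,3), '.' pass, move up to (6,3)
Step 7: enter (6,3), '.' pass, move up to (5,3)
Step 8: enter (5,3), '.' pass, move up to (4,3)
Step 9: enter (4,3), '.' pass, move up to (3,3)
Step 10: enter (3,3), '.' pass, move up to (2,3)
Step 11: enter (2,3), '.' pass, move up to (1,3)
Step 12: enter (1,3), '.' pass, move up to (0,3)
Step 13: enter (0,3), '.' pass, move up to (-1,3)
Step 14: at (-1,3) — EXIT via top edge, pos 3

Answer: top 3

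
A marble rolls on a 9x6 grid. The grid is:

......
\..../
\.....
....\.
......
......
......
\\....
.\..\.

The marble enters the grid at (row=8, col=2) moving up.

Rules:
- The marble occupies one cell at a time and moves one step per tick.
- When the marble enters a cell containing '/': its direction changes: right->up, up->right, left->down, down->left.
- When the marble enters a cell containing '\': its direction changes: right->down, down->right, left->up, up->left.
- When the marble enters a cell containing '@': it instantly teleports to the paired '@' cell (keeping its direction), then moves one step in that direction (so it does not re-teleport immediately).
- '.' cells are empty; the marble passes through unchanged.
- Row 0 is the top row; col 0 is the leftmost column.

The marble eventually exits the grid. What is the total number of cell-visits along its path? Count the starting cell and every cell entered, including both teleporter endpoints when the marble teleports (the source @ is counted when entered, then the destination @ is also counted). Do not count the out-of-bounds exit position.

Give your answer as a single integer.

Step 1: enter (8,2), '.' pass, move up to (7,2)
Step 2: enter (7,2), '.' pass, move up to (6,2)
Step 3: enter (6,2), '.' pass, move up to (5,2)
Step 4: enter (5,2), '.' pass, move up to (4,2)
Step 5: enter (4,2), '.' pass, move up to (3,2)
Step 6: enter (3,2), '.' pass, move up to (2,2)
Step 7: enter (2,2), '.' pass, move up to (1,2)
Step 8: enter (1,2), '.' pass, move up to (0,2)
Step 9: enter (0,2), '.' pass, move up to (-1,2)
Step 10: at (-1,2) — EXIT via top edge, pos 2
Path length (cell visits): 9

Answer: 9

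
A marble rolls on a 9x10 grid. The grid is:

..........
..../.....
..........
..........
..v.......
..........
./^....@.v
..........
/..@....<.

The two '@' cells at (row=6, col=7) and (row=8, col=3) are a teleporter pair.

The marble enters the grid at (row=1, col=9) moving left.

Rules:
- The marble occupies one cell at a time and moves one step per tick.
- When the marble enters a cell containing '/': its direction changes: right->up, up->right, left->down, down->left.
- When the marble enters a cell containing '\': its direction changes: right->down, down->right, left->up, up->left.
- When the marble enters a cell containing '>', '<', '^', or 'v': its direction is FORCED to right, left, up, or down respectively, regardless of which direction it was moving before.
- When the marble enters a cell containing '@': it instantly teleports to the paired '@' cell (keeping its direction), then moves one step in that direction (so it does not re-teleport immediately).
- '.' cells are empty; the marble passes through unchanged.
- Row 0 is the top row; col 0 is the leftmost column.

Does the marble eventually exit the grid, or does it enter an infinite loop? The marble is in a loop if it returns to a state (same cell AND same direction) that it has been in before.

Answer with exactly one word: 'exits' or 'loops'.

Answer: exits

Derivation:
Step 1: enter (1,9), '.' pass, move left to (1,8)
Step 2: enter (1,8), '.' pass, move left to (1,7)
Step 3: enter (1,7), '.' pass, move left to (1,6)
Step 4: enter (1,6), '.' pass, move left to (1,5)
Step 5: enter (1,5), '.' pass, move left to (1,4)
Step 6: enter (1,4), '/' deflects left->down, move down to (2,4)
Step 7: enter (2,4), '.' pass, move down to (3,4)
Step 8: enter (3,4), '.' pass, move down to (4,4)
Step 9: enter (4,4), '.' pass, move down to (5,4)
Step 10: enter (5,4), '.' pass, move down to (6,4)
Step 11: enter (6,4), '.' pass, move down to (7,4)
Step 12: enter (7,4), '.' pass, move down to (8,4)
Step 13: enter (8,4), '.' pass, move down to (9,4)
Step 14: at (9,4) — EXIT via bottom edge, pos 4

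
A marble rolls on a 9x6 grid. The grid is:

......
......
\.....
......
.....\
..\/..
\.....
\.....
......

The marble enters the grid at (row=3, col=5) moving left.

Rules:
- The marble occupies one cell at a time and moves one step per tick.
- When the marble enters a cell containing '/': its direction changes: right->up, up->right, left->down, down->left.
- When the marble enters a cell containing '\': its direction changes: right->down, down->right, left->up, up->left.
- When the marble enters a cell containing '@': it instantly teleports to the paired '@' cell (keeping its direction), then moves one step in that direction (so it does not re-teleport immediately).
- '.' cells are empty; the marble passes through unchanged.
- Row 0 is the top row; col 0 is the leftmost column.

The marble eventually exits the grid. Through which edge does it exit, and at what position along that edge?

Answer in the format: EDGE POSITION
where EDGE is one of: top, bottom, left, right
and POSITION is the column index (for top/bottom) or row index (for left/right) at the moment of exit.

Answer: left 3

Derivation:
Step 1: enter (3,5), '.' pass, move left to (3,4)
Step 2: enter (3,4), '.' pass, move left to (3,3)
Step 3: enter (3,3), '.' pass, move left to (3,2)
Step 4: enter (3,2), '.' pass, move left to (3,1)
Step 5: enter (3,1), '.' pass, move left to (3,0)
Step 6: enter (3,0), '.' pass, move left to (3,-1)
Step 7: at (3,-1) — EXIT via left edge, pos 3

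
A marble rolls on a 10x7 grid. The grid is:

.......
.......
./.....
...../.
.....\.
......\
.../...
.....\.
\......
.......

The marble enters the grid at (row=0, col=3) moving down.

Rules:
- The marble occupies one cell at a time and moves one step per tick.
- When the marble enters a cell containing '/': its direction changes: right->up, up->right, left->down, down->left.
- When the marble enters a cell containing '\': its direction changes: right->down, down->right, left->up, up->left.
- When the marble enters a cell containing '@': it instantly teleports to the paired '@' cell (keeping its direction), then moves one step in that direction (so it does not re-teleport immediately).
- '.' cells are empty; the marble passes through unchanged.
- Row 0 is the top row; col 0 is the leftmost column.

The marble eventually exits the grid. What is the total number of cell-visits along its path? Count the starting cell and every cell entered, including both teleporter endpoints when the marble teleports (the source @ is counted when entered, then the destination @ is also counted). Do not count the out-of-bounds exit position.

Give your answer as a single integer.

Step 1: enter (0,3), '.' pass, move down to (1,3)
Step 2: enter (1,3), '.' pass, move down to (2,3)
Step 3: enter (2,3), '.' pass, move down to (3,3)
Step 4: enter (3,3), '.' pass, move down to (4,3)
Step 5: enter (4,3), '.' pass, move down to (5,3)
Step 6: enter (5,3), '.' pass, move down to (6,3)
Step 7: enter (6,3), '/' deflects down->left, move left to (6,2)
Step 8: enter (6,2), '.' pass, move left to (6,1)
Step 9: enter (6,1), '.' pass, move left to (6,0)
Step 10: enter (6,0), '.' pass, move left to (6,-1)
Step 11: at (6,-1) — EXIT via left edge, pos 6
Path length (cell visits): 10

Answer: 10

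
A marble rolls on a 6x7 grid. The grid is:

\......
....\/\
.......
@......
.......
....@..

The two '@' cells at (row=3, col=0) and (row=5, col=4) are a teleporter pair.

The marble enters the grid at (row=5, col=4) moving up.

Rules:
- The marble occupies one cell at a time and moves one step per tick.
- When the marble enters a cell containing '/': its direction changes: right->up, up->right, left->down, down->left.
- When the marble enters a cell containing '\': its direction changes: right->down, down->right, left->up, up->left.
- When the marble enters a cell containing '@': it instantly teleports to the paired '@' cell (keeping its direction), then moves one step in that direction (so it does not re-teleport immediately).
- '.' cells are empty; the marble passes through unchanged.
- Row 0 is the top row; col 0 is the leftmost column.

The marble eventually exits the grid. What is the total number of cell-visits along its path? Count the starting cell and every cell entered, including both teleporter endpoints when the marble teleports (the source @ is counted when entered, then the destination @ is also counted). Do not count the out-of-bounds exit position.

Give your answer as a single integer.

Answer: 5

Derivation:
Step 1: enter (5,4), '@' teleport (5,4)->(3,0), also enter (3,0), move up to (2,0)
Step 2: enter (2,0), '.' pass, move up to (1,0)
Step 3: enter (1,0), '.' pass, move up to (0,0)
Step 4: enter (0,0), '\' deflects up->left, move left to (0,-1)
Step 5: at (0,-1) — EXIT via left edge, pos 0
Path length (cell visits): 5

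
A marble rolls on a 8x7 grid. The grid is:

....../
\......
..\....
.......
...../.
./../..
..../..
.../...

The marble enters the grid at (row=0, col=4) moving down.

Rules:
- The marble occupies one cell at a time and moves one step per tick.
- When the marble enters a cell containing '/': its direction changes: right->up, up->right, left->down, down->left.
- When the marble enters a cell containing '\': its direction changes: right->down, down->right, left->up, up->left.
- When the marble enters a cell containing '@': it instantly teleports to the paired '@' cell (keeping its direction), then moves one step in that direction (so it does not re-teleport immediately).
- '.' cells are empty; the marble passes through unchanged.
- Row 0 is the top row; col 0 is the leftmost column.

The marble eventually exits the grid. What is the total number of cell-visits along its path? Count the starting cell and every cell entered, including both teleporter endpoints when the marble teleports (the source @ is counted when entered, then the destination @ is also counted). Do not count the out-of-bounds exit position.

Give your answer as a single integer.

Answer: 11

Derivation:
Step 1: enter (0,4), '.' pass, move down to (1,4)
Step 2: enter (1,4), '.' pass, move down to (2,4)
Step 3: enter (2,4), '.' pass, move down to (3,4)
Step 4: enter (3,4), '.' pass, move down to (4,4)
Step 5: enter (4,4), '.' pass, move down to (5,4)
Step 6: enter (5,4), '/' deflects down->left, move left to (5,3)
Step 7: enter (5,3), '.' pass, move left to (5,2)
Step 8: enter (5,2), '.' pass, move left to (5,1)
Step 9: enter (5,1), '/' deflects left->down, move down to (6,1)
Step 10: enter (6,1), '.' pass, move down to (7,1)
Step 11: enter (7,1), '.' pass, move down to (8,1)
Step 12: at (8,1) — EXIT via bottom edge, pos 1
Path length (cell visits): 11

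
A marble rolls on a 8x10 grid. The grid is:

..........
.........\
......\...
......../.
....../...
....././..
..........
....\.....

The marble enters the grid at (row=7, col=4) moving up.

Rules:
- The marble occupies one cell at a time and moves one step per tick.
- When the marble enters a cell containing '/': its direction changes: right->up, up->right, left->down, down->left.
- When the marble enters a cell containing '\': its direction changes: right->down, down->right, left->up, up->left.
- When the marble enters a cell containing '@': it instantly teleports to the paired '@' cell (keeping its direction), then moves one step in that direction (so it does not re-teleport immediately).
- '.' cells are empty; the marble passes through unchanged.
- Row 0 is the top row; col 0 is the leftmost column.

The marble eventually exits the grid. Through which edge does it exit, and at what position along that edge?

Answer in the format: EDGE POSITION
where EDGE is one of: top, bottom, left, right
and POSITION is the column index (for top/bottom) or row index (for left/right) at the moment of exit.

Answer: left 7

Derivation:
Step 1: enter (7,4), '\' deflects up->left, move left to (7,3)
Step 2: enter (7,3), '.' pass, move left to (7,2)
Step 3: enter (7,2), '.' pass, move left to (7,1)
Step 4: enter (7,1), '.' pass, move left to (7,0)
Step 5: enter (7,0), '.' pass, move left to (7,-1)
Step 6: at (7,-1) — EXIT via left edge, pos 7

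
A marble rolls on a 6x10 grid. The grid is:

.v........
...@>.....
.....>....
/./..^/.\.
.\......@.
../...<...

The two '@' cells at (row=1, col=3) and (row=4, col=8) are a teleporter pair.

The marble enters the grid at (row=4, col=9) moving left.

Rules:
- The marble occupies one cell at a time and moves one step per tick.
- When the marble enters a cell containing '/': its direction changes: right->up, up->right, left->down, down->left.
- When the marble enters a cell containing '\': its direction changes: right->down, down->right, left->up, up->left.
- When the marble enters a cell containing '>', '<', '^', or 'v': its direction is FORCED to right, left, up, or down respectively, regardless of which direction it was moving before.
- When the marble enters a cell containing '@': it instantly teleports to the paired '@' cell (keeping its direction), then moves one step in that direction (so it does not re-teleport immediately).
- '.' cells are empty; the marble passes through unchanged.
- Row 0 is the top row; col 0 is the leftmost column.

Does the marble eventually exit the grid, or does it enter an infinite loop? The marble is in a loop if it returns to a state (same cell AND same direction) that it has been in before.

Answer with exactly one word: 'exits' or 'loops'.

Step 1: enter (4,9), '.' pass, move left to (4,8)
Step 2: enter (4,8), '@' teleport (4,8)->(1,3), also enter (1,3), move left to (1,2)
Step 3: enter (1,2), '.' pass, move left to (1,1)
Step 4: enter (1,1), '.' pass, move left to (1,0)
Step 5: enter (1,0), '.' pass, move left to (1,-1)
Step 6: at (1,-1) — EXIT via left edge, pos 1

Answer: exits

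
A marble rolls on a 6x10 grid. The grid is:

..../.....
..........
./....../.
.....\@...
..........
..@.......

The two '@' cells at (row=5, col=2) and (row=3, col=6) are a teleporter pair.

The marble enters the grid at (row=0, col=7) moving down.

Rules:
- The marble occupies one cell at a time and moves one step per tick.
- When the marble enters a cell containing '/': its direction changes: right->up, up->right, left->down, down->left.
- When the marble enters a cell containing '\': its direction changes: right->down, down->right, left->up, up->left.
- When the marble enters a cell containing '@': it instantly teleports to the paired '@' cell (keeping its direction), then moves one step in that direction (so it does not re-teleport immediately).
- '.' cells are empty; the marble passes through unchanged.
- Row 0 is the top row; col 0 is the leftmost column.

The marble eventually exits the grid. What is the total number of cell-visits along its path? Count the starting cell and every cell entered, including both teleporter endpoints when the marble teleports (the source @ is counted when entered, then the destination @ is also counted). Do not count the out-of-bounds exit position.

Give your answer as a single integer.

Step 1: enter (0,7), '.' pass, move down to (1,7)
Step 2: enter (1,7), '.' pass, move down to (2,7)
Step 3: enter (2,7), '.' pass, move down to (3,7)
Step 4: enter (3,7), '.' pass, move down to (4,7)
Step 5: enter (4,7), '.' pass, move down to (5,7)
Step 6: enter (5,7), '.' pass, move down to (6,7)
Step 7: at (6,7) — EXIT via bottom edge, pos 7
Path length (cell visits): 6

Answer: 6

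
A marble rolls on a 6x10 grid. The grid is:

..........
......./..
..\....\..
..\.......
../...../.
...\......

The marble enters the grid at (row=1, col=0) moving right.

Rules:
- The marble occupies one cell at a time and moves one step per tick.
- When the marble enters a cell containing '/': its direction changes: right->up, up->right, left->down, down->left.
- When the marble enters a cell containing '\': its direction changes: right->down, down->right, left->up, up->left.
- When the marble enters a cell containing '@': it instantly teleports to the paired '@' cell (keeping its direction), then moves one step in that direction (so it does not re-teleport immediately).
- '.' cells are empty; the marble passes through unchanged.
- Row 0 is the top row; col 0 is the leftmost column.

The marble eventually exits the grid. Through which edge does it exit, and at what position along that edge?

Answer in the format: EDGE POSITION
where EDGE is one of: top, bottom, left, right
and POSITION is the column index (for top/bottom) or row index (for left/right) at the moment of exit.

Answer: top 7

Derivation:
Step 1: enter (1,0), '.' pass, move right to (1,1)
Step 2: enter (1,1), '.' pass, move right to (1,2)
Step 3: enter (1,2), '.' pass, move right to (1,3)
Step 4: enter (1,3), '.' pass, move right to (1,4)
Step 5: enter (1,4), '.' pass, move right to (1,5)
Step 6: enter (1,5), '.' pass, move right to (1,6)
Step 7: enter (1,6), '.' pass, move right to (1,7)
Step 8: enter (1,7), '/' deflects right->up, move up to (0,7)
Step 9: enter (0,7), '.' pass, move up to (-1,7)
Step 10: at (-1,7) — EXIT via top edge, pos 7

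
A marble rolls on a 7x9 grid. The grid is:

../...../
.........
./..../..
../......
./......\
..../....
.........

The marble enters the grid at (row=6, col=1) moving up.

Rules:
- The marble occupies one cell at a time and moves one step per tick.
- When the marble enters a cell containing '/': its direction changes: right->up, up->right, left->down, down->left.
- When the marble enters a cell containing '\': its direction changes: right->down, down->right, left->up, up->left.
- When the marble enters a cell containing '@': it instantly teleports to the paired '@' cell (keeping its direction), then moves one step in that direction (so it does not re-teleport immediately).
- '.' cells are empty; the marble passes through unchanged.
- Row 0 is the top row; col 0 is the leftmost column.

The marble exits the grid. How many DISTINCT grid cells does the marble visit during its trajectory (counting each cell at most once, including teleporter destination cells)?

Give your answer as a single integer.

Answer: 12

Derivation:
Step 1: enter (6,1), '.' pass, move up to (5,1)
Step 2: enter (5,1), '.' pass, move up to (4,1)
Step 3: enter (4,1), '/' deflects up->right, move right to (4,2)
Step 4: enter (4,2), '.' pass, move right to (4,3)
Step 5: enter (4,3), '.' pass, move right to (4,4)
Step 6: enter (4,4), '.' pass, move right to (4,5)
Step 7: enter (4,5), '.' pass, move right to (4,6)
Step 8: enter (4,6), '.' pass, move right to (4,7)
Step 9: enter (4,7), '.' pass, move right to (4,8)
Step 10: enter (4,8), '\' deflects right->down, move down to (5,8)
Step 11: enter (5,8), '.' pass, move down to (6,8)
Step 12: enter (6,8), '.' pass, move down to (7,8)
Step 13: at (7,8) — EXIT via bottom edge, pos 8
Distinct cells visited: 12 (path length 12)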